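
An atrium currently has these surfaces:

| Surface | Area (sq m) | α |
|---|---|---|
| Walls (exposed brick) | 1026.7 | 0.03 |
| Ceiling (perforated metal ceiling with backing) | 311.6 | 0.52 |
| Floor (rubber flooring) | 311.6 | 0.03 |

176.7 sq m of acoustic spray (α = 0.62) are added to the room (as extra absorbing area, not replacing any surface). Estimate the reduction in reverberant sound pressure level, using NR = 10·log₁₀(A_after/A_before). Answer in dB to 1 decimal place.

Summing Sᵢαᵢ: 30.801 + 162.032 + 9.348 → A_before = 202.181 sabins.
Added absorption = 176.7 × 0.62 = 109.554 sabins.
A_after = 202.181 + 109.554 = 311.735 sabins.
NR = 10·log₁₀(311.735/202.181) = 1.9 dB.

1.9 dB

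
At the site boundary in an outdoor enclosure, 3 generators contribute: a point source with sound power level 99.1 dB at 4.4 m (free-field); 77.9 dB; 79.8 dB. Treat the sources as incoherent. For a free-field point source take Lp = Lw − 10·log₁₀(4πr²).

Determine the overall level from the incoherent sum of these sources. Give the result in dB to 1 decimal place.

82.8 dB

Source at 4.4 m: Lp = 99.1 − 10·log₁₀(4π·4.4²) = 99.1 − 10·log₁₀(243.285) = 75.2 dB.
Σ 10^(Lᵢ/10) = 1.903e+08.
L_total = 10·log₁₀(1.903e+08) = 82.8 dB.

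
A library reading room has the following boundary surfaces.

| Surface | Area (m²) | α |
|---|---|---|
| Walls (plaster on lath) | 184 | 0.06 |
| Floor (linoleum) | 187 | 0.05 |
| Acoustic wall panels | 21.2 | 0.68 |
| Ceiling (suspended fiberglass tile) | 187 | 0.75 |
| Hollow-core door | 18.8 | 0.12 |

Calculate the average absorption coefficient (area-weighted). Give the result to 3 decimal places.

S = Σ Sᵢ = 184 + 187 + 21.2 + 187 + 18.8 = 598.0 m².
Σ(Sᵢαᵢ) = 184·0.06 + 187·0.05 + 21.2·0.68 + 187·0.75 + 18.8·0.12 = 177.312.
ᾱ = A/S = 0.297.

0.297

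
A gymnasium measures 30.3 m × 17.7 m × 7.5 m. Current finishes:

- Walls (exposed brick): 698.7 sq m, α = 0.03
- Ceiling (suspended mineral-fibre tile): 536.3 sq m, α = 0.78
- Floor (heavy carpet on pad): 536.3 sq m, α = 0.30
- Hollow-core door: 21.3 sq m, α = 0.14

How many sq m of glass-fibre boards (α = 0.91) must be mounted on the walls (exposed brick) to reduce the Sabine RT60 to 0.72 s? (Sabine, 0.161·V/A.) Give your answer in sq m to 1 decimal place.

Total absorption A₁ = 698.7*0.03 + 536.3*0.78 + 536.3*0.30 + 21.3*0.14
  = 20.961 + 418.314 + 160.890 + 2.982 = 603.147 sq m sabins.
V = 4022.325 m³. Target absorption A₂ = 0.161 × 4022.325 / 0.72 = 899.437 sabins.
ΔA needed = 899.437 − 603.147 = 296.290 sabins.
Each sq m of panel replacing the walls (exposed brick) adds (0.91 − 0.03) = 0.88 sabins.
Panel area = 296.290 / 0.88 = 336.7 sq m.

336.7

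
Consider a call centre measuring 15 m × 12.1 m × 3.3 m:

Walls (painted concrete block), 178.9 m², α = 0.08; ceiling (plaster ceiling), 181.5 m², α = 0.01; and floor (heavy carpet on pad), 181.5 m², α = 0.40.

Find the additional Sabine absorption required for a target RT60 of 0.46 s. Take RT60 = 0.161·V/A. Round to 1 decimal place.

Equivalent absorption area: A₁ = 178.9·0.08 + 181.5·0.01 + 181.5·0.40 = 88.727 m².
Target A₂ = 0.161·598.95/0.46 = 209.633 sabins (V = 598.95 m³).
ΔA = A₂ − A₁ = 209.633 − 88.727 = 120.9 sabins.

120.9 sabins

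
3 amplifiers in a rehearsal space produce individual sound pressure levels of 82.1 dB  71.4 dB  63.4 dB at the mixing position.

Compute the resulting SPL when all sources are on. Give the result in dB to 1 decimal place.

82.5 dB

Converting to relative power and adding: 10^(82.1/10) + 10^(71.4/10) + 10^(63.4/10) = 1.782e+08.
Combined level = 10 log₁₀(1.782e+08) = 82.5 dB.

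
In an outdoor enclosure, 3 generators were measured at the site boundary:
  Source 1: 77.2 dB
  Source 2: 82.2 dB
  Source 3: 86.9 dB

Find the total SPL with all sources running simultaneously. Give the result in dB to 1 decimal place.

Σ 10^(Lᵢ/10) = 7.082e+08.
L_total = 10·log₁₀(7.082e+08) = 88.5 dB.

88.5 dB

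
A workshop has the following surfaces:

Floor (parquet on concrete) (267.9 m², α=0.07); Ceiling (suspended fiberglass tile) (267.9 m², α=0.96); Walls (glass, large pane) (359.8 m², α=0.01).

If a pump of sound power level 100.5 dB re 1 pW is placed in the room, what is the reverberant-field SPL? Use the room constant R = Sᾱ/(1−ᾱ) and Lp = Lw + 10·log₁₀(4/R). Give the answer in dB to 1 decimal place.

80.4 dB

Σ(Sᵢαᵢ) = 267.9·0.07 + 267.9·0.96 + 359.8·0.01 = 279.535; total area S = 895.6 m².
ᾱ = 279.535/895.6 = 0.3121; R = Sᾱ/(1−ᾱ) = 279.535/(1−0.3121) = 406.360 m².
Lp = Lw + 10 log₁₀(4/R) = 100.5 -20.07 = 80.4 dB.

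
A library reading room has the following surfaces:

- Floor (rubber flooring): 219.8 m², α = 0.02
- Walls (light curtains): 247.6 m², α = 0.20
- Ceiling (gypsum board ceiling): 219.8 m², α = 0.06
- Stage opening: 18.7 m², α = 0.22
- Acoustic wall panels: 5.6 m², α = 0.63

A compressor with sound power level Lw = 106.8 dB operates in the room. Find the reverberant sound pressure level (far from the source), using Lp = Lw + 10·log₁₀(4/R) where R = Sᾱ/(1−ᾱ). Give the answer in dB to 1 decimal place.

93.6 dB

Σ(Sᵢαᵢ) = 219.8×0.02 + 247.6×0.20 + 219.8×0.06 + 18.7×0.22 + 5.6×0.63 = 74.746; total area S = 711.5 m².
ᾱ = 74.746/711.5 = 0.1051; R = Sᾱ/(1−ᾱ) = 74.746/(1−0.1051) = 83.524 m².
Lp = Lw + 10 log₁₀(4/R) = 106.8 -13.20 = 93.6 dB.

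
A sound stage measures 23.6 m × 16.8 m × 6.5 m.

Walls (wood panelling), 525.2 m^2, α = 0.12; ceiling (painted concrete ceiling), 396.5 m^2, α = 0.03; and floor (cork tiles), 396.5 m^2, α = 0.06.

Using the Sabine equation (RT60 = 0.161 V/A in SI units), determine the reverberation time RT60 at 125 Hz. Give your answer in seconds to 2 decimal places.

Summing Sᵢαᵢ: 63.024 + 11.895 + 23.790 → A = 98.709 sabins.
V = 23.6·16.8·6.5 = 2577.12 m³.
Sabine: RT60 = 0.161 × 2577.12 / 98.709 = 4.20 s.

4.20 s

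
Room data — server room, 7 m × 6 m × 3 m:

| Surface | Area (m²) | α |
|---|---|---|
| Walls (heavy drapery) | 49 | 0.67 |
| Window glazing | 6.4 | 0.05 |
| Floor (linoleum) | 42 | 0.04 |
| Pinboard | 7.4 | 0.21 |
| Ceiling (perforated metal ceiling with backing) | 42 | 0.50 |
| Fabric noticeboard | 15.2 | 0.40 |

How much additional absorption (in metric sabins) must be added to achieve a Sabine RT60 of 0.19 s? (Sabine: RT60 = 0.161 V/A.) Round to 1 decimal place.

Equivalent absorption area: A₁ = 49·0.67 + 6.4·0.05 + 42·0.04 + 7.4·0.21 + 42·0.50 + 15.2·0.40 = 63.464 m².
Target A₂ = 0.161·126/0.19 = 106.768 sabins (V = 126 m³).
Additional absorption ΔA = 106.768 − 63.464 = 43.3 sabins.

43.3 sabins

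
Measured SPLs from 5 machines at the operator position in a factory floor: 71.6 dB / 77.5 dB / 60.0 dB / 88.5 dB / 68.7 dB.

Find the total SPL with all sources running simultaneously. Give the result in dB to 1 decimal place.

89.0 dB

Converting to relative power and adding: 10^(71.6/10) + 10^(77.5/10) + 10^(60.0/10) + 10^(88.5/10) + 10^(68.7/10) = 7.87e+08.
L_total = 10·log₁₀(7.87e+08) = 89.0 dB.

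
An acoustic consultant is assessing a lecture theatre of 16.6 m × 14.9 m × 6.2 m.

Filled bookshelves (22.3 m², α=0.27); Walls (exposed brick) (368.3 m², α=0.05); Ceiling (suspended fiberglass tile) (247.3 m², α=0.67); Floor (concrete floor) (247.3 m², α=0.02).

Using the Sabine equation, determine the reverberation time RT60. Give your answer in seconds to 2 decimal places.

Summing Sᵢαᵢ: 6.021 + 18.415 + 165.691 + 4.946 → A = 195.073 sabins.
Room volume: 1533.508 m³.
RT60 = 0.161 · V / A = 0.161 × 1533.508 / 195.073 = 1.27 s.

1.27 s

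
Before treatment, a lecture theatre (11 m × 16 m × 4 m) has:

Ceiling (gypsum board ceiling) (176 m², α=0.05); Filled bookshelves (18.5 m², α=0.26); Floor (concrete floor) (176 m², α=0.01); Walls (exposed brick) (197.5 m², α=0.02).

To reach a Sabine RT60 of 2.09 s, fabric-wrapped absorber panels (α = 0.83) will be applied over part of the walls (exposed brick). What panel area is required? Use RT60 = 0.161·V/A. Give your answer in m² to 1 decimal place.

43.1

A₁ = Σ Sᵢαᵢ = 176×0.05 + 18.5×0.26 + 176×0.01 + 197.5×0.02 = 19.320 sabins.
Required A₂ = 0.161·704/2.09 = 54.232 sabins.
Absorption to add: 54.232 − 19.320 = 34.912 sabins.
Each m² of panel replacing the walls (exposed brick) adds (0.83 − 0.02) = 0.81 sabins.
Panel area = 34.912 / 0.81 = 43.1 m².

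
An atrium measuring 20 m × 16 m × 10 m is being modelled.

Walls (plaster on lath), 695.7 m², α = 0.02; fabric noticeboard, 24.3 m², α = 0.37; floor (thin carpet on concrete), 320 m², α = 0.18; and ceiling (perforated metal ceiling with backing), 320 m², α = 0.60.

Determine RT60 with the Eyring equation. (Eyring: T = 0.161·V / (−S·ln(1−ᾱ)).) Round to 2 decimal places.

1.69 seconds

S = Σ Sᵢ = 1360.0 m².
Absorption A = 695.7×0.02 + 24.3×0.37 + 320×0.18 + 320×0.60 = 272.505 sabins.
Mean coefficient ᾱ = A/S = 0.2004.
−S·ln(1−ᾱ) = −1360.0 × ln(1 − 0.2004) = 304.155.
V = 20 × 16 × 10 = 3200 m³.
T = 0.161·V/[−S·ln(1−ᾱ)] = 0.161·3200/304.155 = 1.69 s.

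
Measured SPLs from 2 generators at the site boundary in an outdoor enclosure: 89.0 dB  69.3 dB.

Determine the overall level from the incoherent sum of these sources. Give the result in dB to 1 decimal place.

Converting to relative power and adding: 10^(89.0/10) + 10^(69.3/10) = 8.028e+08.
Back to dB: 10·log₁₀ Σ = 89.0 dB.

89.0 dB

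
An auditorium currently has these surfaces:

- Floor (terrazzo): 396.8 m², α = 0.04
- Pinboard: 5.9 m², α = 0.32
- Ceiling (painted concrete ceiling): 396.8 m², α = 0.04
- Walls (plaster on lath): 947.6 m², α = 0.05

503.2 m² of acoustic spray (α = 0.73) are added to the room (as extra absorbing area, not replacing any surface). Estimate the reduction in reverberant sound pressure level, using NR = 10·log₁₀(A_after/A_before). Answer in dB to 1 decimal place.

A_before = Σ Sᵢαᵢ = 396.8*0.04 + 5.9*0.32 + 396.8*0.04 + 947.6*0.05 = 81.012 sabins.
Added absorption = 503.2 × 0.73 = 367.336 sabins.
New total A_after = 448.348 sabins.
NR = 10·log₁₀(448.348/81.012) = 7.4 dB.

7.4 dB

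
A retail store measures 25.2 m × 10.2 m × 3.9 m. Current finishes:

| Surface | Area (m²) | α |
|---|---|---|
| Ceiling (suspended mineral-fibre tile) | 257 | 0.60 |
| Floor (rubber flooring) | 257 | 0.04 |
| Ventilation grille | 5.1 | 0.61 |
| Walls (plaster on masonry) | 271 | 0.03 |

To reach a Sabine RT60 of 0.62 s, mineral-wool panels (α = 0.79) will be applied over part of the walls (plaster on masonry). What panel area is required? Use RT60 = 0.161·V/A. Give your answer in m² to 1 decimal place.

111.3

A₁ = Σ Sᵢαᵢ = 257·0.60 + 257·0.04 + 5.1·0.61 + 271·0.03 = 175.721 sabins.
Required A₂ = 0.161·1002.456/0.62 = 260.315 sabins.
ΔA needed = 260.315 − 175.721 = 84.594 sabins.
Net gain per m²: Δα = 0.79 − 0.03 = 0.76.
Area = ΔA/Δα = 84.594/0.76 = 111.3 m².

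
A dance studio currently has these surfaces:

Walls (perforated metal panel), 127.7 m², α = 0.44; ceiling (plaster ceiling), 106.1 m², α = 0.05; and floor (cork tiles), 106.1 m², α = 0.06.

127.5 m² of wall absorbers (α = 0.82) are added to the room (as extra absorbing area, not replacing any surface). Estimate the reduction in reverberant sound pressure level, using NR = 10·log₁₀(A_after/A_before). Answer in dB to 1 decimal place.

Total absorption A_before = 127.7·0.44 + 106.1·0.05 + 106.1·0.06
  = 56.188 + 5.305 + 6.366 = 67.859 m² sabins.
Treatment contributes 127.5·0.82 = 104.550 sabins.
A_after = 67.859 + 104.550 = 172.409 sabins.
Reduction = 10 log₁₀(A_after/A_before) = 10 log₁₀(2.5407) = 4.0 dB.

4.0 dB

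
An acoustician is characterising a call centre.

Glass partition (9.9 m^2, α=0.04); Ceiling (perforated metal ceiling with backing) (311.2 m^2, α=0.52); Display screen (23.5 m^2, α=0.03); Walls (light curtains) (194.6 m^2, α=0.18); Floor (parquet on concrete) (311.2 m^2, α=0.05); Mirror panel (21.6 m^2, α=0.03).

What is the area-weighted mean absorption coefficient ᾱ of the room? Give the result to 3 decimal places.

S = Σ Sᵢ = 9.9 + 311.2 + 23.5 + 194.6 + 311.2 + 21.6 = 872.0 m^2.
A = 9.9*0.04 + 311.2*0.52 + 23.5*0.03 + 194.6*0.18 + 311.2*0.05 + 21.6*0.03 = 214.161 sabins.
ᾱ = A/S = 0.246.

0.246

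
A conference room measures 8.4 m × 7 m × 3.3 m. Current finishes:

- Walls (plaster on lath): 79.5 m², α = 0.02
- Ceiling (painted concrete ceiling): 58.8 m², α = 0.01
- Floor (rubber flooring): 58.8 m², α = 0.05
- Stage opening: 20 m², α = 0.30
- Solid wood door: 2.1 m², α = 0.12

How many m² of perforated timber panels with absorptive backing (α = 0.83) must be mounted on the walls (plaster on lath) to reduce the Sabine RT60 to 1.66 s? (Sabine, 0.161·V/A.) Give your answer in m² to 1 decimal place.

9.2

A₁ = Σ Sᵢαᵢ = 79.5*0.02 + 58.8*0.01 + 58.8*0.05 + 20*0.30 + 2.1*0.12 = 11.370 sabins.
V = 194.04 m³. Target absorption A₂ = 0.161 × 194.04 / 1.66 = 18.820 sabins.
Absorption to add: 18.820 − 11.370 = 7.450 sabins.
Net gain per m²: Δα = 0.83 − 0.02 = 0.81.
Panel area = 7.450 / 0.81 = 9.2 m².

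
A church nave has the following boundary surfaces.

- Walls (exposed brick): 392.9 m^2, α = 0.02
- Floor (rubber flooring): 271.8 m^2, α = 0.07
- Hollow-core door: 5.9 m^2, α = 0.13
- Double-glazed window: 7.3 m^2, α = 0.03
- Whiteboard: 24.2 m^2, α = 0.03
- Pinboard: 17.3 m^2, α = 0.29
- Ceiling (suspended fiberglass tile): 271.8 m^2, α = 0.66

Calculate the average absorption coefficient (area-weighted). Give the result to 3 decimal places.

Total surface area S = 991.2 m^2.
A = 392.9·0.02 + 271.8·0.07 + 5.9·0.13 + 7.3·0.03 + 24.2·0.03 + 17.3·0.29 + 271.8·0.66 = 213.001 sabins.
ᾱ = A/S = 0.215.

0.215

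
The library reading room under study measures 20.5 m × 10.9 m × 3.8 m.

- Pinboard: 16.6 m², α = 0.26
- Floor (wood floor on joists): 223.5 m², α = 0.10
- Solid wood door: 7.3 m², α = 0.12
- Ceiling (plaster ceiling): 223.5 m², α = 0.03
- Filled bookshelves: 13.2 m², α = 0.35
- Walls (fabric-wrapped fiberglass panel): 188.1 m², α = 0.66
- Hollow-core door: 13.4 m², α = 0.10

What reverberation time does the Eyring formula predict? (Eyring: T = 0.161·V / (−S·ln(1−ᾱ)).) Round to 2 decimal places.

0.73 sec

Total surface area S = 16.6 + 223.5 + 7.3 + 223.5 + 13.2 + 188.1 + 13.4 = 685.6 m².
Σ(Sᵢαᵢ) = 16.6×0.26 + 223.5×0.10 + 7.3×0.12 + 223.5×0.03 + 13.2×0.35 + 188.1×0.66 + 13.4×0.10 = 164.353.
Mean coefficient ᾱ = A/S = 0.2397.
Eyring denominator: −S ln(1−ᾱ) = 187.883.
V = 20.5 × 10.9 × 3.8 = 849.11 m³.
T = 0.161·V/[−S·ln(1−ᾱ)] = 0.161·849.11/187.883 = 0.73 s.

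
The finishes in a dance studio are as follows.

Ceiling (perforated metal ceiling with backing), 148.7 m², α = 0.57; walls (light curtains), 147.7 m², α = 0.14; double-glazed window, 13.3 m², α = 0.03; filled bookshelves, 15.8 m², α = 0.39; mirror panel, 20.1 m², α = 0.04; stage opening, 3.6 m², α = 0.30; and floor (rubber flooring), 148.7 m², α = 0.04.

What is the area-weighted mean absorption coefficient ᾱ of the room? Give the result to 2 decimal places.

Total surface area S = 497.9 m².
A = 148.7*0.57 + 147.7*0.14 + 13.3*0.03 + 15.8*0.39 + 20.1*0.04 + 3.6*0.30 + 148.7*0.04 = 119.830 sabins.
ᾱ = A/S = 0.24.

0.24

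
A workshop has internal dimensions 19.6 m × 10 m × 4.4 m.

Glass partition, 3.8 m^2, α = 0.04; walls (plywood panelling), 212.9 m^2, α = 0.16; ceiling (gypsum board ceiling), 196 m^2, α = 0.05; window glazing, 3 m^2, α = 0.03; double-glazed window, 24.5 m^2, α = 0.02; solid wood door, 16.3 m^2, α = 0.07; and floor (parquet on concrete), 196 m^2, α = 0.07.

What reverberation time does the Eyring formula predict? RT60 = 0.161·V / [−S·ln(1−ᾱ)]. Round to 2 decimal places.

S = Σ Sᵢ = 652.5 m^2.
Absorption A = 3.8×0.04 + 212.9×0.16 + 196×0.05 + 3×0.03 + 24.5×0.02 + 16.3×0.07 + 196×0.07 = 59.457 sabins.
ᾱ = 59.457 / 652.5 = 0.0911.
−S·ln(1−ᾱ) = −652.5 × ln(1 − 0.0911) = 62.327.
V = 19.6 × 10 × 4.4 = 862.4 m³.
T = 0.161·V/[−S·ln(1−ᾱ)] = 0.161·862.4/62.327 = 2.23 s.

2.23 seconds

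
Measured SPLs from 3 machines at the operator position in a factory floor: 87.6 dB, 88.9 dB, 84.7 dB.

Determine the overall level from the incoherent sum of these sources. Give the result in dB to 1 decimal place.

92.2 dB

Converting to relative power and adding: 10^(87.6/10) + 10^(88.9/10) + 10^(84.7/10) = 1.647e+09.
L_total = 10·log₁₀(1.647e+09) = 92.2 dB.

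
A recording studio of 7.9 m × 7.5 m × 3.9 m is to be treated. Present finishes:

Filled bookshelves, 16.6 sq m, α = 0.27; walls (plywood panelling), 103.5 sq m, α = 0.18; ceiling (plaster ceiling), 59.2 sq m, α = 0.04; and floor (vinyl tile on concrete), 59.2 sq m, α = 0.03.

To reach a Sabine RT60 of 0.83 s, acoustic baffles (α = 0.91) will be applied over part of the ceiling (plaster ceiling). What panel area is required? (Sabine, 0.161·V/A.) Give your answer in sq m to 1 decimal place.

Summing Sᵢαᵢ: 4.482 + 18.630 + 2.368 + 1.776 → A₁ = 27.256 sabins.
Required A₂ = 0.161·231.075/0.83 = 44.823 sabins.
ΔA needed = 44.823 − 27.256 = 17.567 sabins.
Each sq m of panel replacing the ceiling (plaster ceiling) adds (0.91 − 0.04) = 0.87 sabins.
Area = ΔA/Δα = 17.567/0.87 = 20.2 sq m.

20.2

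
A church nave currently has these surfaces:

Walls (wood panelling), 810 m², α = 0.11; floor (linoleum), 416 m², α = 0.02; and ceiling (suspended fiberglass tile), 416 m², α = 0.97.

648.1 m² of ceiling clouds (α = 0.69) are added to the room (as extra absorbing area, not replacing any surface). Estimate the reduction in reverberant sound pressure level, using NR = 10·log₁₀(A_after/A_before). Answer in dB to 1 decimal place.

Equivalent absorption area: A_before = 810·0.11 + 416·0.02 + 416·0.97 = 500.940 m².
Added absorption = 648.1 × 0.69 = 447.189 sabins.
A_after = 500.940 + 447.189 = 948.129 sabins.
Reduction = 10 log₁₀(A_after/A_before) = 10 log₁₀(1.8927) = 2.8 dB.

2.8 dB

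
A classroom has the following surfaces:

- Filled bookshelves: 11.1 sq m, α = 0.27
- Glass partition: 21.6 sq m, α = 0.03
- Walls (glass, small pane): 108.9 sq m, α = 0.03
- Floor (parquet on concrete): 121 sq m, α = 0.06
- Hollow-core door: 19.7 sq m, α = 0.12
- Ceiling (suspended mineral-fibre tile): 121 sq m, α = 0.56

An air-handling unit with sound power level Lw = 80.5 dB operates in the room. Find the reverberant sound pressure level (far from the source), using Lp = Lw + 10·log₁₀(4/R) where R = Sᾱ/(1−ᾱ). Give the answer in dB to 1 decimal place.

A = 84.296 sabins; S = 403.3 sq m.
ᾱ = 0.2090, so room constant R = A/(1−ᾱ) = 106.569 sq m.
Lp = 80.5 + 10·log₁₀(4/106.569) = 80.5 + (-14.26) = 66.2 dB.

66.2 dB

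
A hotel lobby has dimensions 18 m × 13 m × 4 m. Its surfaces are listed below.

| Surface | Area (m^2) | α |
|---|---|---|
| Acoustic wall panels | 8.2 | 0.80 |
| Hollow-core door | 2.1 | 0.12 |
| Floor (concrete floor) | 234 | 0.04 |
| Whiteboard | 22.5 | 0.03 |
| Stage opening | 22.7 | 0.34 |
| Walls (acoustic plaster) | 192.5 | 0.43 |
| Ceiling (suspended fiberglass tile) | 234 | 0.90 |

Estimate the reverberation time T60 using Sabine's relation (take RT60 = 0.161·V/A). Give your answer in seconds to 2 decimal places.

0.47 s

Total absorption A = 8.2·0.80 + 2.1·0.12 + 234·0.04 + 22.5·0.03 + 22.7·0.34 + 192.5·0.43 + 234·0.90
  = 6.560 + 0.252 + 9.360 + 0.675 + 7.718 + 82.775 + 210.600 = 317.940 m^2 sabins.
Volume V = 18 × 13 × 4 = 936 m³.
T = 0.161 V/A = 0.161·936/317.940 = 0.47 s.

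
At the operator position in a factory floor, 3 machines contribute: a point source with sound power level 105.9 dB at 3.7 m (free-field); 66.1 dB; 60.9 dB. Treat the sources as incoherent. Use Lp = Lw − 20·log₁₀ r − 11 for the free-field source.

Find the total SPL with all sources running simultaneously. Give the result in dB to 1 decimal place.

83.6 dB

Source at 3.7 m: Lp = 105.9 − 20·log₁₀(3.7) − 11 = 83.5 dB.
Σ 10^(Lᵢ/10) = 2.292e+08.
Combined level = 10 log₁₀(2.292e+08) = 83.6 dB.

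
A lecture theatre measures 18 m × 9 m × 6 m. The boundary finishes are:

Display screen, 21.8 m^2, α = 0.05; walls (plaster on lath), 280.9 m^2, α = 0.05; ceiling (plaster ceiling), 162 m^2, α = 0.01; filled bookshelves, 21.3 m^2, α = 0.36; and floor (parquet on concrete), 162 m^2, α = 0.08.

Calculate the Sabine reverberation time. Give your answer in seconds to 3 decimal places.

Summing Sᵢαᵢ: 1.090 + 14.045 + 1.620 + 7.668 + 12.960 → A = 37.383 sabins.
V = 18·9·6 = 972 m³.
RT60 = 0.161 · V / A = 0.161 × 972 / 37.383 = 4.186 s.

4.186 s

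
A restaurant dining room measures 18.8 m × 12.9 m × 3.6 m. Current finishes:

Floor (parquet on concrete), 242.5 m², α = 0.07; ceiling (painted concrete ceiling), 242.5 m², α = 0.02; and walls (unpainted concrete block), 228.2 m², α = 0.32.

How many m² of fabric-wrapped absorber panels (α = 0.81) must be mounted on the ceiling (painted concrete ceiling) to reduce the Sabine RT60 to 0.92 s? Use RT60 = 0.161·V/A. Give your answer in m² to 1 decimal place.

A₁ = Σ Sᵢαᵢ = 242.5×0.07 + 242.5×0.02 + 228.2×0.32 = 94.849 sabins.
Required A₂ = 0.161·873.072/0.92 = 152.788 sabins.
ΔA needed = 152.788 − 94.849 = 57.939 sabins.
Each m² of panel replacing the ceiling (painted concrete ceiling) adds (0.81 − 0.02) = 0.79 sabins.
Area = ΔA/Δα = 57.939/0.79 = 73.3 m².

73.3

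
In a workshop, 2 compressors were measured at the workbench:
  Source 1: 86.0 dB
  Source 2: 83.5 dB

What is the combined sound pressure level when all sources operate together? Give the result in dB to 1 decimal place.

87.9 dB

Sum in the linear (power) domain: Σ 10^(Lᵢ/10) = 10^(86.0/10) + 10^(83.5/10) = 6.22e+08.
Back to dB: 10·log₁₀ Σ = 87.9 dB.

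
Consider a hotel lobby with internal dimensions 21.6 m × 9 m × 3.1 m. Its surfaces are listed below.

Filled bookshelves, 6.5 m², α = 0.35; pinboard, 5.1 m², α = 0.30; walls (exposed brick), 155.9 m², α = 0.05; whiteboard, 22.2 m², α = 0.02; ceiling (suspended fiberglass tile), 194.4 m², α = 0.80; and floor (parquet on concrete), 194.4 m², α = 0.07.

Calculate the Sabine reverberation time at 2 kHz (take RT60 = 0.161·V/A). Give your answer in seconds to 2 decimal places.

Total absorption A = 6.5*0.35 + 5.1*0.30 + 155.9*0.05 + 22.2*0.02 + 194.4*0.80 + 194.4*0.07
  = 2.275 + 1.530 + 7.795 + 0.444 + 155.520 + 13.608 = 181.172 m² sabins.
Volume V = 21.6 × 9 × 3.1 = 602.64 m³.
Sabine: RT60 = 0.161 × 602.64 / 181.172 = 0.54 s.

0.54 sec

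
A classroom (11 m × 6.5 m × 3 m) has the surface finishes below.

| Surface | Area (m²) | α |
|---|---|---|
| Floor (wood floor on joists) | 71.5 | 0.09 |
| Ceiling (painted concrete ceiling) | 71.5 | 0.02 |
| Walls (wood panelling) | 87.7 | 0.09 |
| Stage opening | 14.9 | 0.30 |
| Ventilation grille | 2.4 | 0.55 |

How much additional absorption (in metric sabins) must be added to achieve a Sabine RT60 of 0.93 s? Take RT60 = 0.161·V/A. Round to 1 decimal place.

Summing Sᵢαᵢ: 6.435 + 1.430 + 7.893 + 4.470 + 1.320 → A₁ = 21.548 sabins.
For T = 0.93 s, need A₂ = 0.161·V/T = 0.161·214.5/0.93 = 37.134 sabins.
Additional absorption ΔA = 37.134 − 21.548 = 15.6 sabins.

15.6 sabins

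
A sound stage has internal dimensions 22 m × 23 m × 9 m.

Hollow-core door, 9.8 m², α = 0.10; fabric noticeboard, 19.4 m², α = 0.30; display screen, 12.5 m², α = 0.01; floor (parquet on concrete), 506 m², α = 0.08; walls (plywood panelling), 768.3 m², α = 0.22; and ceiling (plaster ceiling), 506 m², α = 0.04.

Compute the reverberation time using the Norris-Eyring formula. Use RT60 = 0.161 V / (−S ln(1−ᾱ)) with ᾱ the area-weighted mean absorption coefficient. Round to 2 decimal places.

Total surface area S = 9.8 + 19.4 + 12.5 + 506 + 768.3 + 506 = 1822.0 m².
Absorption A = 9.8×0.10 + 19.4×0.30 + 12.5×0.01 + 506×0.08 + 768.3×0.22 + 506×0.04 = 236.671 sabins.
Mean coefficient ᾱ = A/S = 0.1299.
Eyring denominator: −S ln(1−ᾱ) = 253.526.
V = 22 × 23 × 9 = 4554 m³.
RT60 = 0.161 × 4554 / 253.526 = 2.89 s.

2.89 seconds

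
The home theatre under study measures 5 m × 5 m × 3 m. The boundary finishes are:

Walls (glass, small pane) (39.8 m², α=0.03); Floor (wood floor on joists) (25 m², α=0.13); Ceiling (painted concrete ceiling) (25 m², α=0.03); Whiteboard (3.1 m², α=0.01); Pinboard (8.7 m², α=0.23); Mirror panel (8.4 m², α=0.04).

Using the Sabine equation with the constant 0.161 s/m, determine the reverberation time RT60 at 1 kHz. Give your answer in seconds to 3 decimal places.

1.597 s

Total absorption A = 39.8*0.03 + 25*0.13 + 25*0.03 + 3.1*0.01 + 8.7*0.23 + 8.4*0.04
  = 1.194 + 3.250 + 0.750 + 0.031 + 2.001 + 0.336 = 7.562 m² sabins.
Volume V = 5 × 5 × 3 = 75 m³.
T = 0.161 V/A = 0.161·75/7.562 = 1.597 s.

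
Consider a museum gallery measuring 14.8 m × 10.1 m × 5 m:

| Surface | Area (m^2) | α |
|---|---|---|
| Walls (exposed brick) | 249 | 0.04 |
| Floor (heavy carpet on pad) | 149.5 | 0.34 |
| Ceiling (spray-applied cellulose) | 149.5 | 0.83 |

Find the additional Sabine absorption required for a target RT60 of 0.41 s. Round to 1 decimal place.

Summing Sᵢαᵢ: 9.960 + 50.830 + 124.085 → A₁ = 184.875 sabins.
Target A₂ = 0.161·747.4/0.41 = 293.491 sabins (V = 747.4 m³).
Shortfall: 293.491 − 184.875 = 108.6 sabins.

108.6 sabins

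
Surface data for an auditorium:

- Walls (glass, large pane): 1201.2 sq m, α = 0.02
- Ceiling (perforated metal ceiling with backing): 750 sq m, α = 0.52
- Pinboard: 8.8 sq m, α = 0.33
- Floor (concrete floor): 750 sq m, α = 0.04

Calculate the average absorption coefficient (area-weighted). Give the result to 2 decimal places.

0.16

Total surface area S = 2710.0 sq m.
Weighted sum Σ Sα = 446.928.
ᾱ = 446.928 / 2710.0 = 0.16.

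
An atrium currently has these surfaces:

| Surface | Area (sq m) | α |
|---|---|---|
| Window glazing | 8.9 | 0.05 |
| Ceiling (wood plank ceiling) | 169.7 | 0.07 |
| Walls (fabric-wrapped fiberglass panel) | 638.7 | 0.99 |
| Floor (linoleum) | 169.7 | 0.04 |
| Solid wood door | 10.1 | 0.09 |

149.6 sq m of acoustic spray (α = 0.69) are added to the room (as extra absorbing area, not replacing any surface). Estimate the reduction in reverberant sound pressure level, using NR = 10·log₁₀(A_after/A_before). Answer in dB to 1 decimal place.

0.6 dB

Summing Sᵢαᵢ: 0.445 + 11.879 + 632.313 + 6.788 + 0.909 → A_before = 652.334 sabins.
Added absorption = 149.6 × 0.69 = 103.224 sabins.
A_after = 652.334 + 103.224 = 755.558 sabins.
Reduction = 10 log₁₀(A_after/A_before) = 10 log₁₀(1.1582) = 0.6 dB.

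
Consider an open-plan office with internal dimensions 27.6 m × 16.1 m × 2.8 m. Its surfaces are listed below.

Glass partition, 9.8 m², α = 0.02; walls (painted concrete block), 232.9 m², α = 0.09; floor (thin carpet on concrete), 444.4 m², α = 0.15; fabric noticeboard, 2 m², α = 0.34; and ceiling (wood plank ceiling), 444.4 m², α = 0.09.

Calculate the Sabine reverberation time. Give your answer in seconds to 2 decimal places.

1.56 seconds

Summing Sᵢαᵢ: 0.196 + 20.961 + 66.660 + 0.680 + 39.996 → A = 128.493 sabins.
Volume V = 27.6 × 16.1 × 2.8 = 1244.208 m³.
Sabine: RT60 = 0.161 × 1244.208 / 128.493 = 1.56 s.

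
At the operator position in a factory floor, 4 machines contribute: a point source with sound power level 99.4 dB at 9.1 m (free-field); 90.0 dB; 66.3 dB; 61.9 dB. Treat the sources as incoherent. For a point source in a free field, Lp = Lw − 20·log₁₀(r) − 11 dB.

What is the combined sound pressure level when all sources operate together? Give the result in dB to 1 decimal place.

90.1 dB

Source at 9.1 m: Lp = 99.4 − 20·log₁₀(9.1) − 11 = 69.2 dB.
Σ 10^(Lᵢ/10) = 1.014e+09.
Combined level = 10 log₁₀(1.014e+09) = 90.1 dB.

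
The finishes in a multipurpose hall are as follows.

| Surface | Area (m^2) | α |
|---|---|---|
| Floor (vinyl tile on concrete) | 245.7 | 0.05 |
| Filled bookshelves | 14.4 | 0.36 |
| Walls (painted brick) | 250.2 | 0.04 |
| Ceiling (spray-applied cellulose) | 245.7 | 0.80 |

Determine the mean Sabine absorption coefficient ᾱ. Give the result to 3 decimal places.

Total surface area S = 756.0 m^2.
Σ(Sᵢαᵢ) = 245.7×0.05 + 14.4×0.36 + 250.2×0.04 + 245.7×0.80 = 224.037.
ᾱ = A/S = 0.296.

0.296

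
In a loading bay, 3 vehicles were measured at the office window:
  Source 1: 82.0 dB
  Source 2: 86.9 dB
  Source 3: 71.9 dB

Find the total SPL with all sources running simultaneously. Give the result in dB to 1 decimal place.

Sum in the linear (power) domain: Σ 10^(Lᵢ/10) = 10^(82.0/10) + 10^(86.9/10) + 10^(71.9/10) = 6.638e+08.
Combined level = 10 log₁₀(6.638e+08) = 88.2 dB.

88.2 dB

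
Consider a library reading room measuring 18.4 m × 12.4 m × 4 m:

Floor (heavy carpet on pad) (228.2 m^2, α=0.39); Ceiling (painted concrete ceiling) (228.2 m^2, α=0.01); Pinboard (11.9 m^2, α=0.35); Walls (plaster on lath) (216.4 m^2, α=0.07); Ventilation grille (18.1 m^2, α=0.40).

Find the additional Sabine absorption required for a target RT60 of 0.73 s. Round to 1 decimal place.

83.4 sabins

A₁ = Σ Sᵢαᵢ = 228.2*0.39 + 228.2*0.01 + 11.9*0.35 + 216.4*0.07 + 18.1*0.40 = 117.833 sabins.
V = 912.64 m³. Required absorption A₂ = 0.161 × 912.64 / 0.73 = 201.281 sabins.
Shortfall: 201.281 − 117.833 = 83.4 sabins.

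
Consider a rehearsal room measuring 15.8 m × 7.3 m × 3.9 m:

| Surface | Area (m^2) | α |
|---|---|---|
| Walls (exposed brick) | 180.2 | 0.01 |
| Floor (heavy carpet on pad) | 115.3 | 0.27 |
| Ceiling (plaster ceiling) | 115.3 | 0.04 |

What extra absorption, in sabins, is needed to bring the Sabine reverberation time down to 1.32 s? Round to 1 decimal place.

Equivalent absorption area: A₁ = 180.2×0.01 + 115.3×0.27 + 115.3×0.04 = 37.545 m^2.
Target A₂ = 0.161·449.826/1.32 = 54.865 sabins (V = 449.826 m³).
ΔA = A₂ − A₁ = 54.865 − 37.545 = 17.3 sabins.

17.3 sabins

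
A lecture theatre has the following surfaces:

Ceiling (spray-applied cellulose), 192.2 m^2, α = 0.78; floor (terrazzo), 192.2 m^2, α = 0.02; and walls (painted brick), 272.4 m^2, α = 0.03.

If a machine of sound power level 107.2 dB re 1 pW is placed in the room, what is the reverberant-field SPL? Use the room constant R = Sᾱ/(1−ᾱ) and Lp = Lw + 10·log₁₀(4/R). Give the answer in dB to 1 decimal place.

A = 161.932 sabins; S = 656.8 m^2.
ᾱ = 0.2465, so room constant R = A/(1−ᾱ) = 214.906 m^2.
Lp = Lw + 10 log₁₀(4/R) = 107.2 -17.30 = 89.9 dB.

89.9 dB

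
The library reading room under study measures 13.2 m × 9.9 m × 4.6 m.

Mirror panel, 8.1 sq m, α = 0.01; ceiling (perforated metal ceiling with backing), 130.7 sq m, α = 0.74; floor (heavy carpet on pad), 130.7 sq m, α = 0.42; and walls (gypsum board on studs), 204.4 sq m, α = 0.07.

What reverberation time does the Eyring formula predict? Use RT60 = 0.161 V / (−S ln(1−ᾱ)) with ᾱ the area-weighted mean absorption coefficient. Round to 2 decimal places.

0.47 s

Total surface area S = 8.1 + 130.7 + 130.7 + 204.4 = 473.9 sq m.
Absorption A = 8.1·0.01 + 130.7·0.74 + 130.7·0.42 + 204.4·0.07 = 166.001 sabins.
Mean coefficient ᾱ = A/S = 0.3503.
Eyring denominator: −S ln(1−ᾱ) = 204.367.
V = 13.2 × 9.9 × 4.6 = 601.128 m³.
RT60 = 0.161 × 601.128 / 204.367 = 0.47 s.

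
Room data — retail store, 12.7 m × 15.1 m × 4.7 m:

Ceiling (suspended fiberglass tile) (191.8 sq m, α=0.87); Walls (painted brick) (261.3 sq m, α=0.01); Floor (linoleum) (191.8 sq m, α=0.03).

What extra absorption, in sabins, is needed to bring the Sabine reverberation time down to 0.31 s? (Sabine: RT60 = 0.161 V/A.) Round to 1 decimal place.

Total absorption A₁ = 191.8·0.87 + 261.3·0.01 + 191.8·0.03
  = 166.866 + 2.613 + 5.754 = 175.233 sq m sabins.
For T = 0.31 s, need A₂ = 0.161·V/T = 0.161·901.319/0.31 = 468.104 sabins.
ΔA = A₂ − A₁ = 468.104 − 175.233 = 292.9 sabins.

292.9 sabins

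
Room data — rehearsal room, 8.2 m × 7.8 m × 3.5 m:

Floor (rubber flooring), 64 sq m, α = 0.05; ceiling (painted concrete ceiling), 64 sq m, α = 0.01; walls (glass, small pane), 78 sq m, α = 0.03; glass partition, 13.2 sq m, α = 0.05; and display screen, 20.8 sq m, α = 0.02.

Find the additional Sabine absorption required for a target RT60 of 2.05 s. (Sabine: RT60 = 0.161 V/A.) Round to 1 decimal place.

Total absorption A₁ = 64*0.05 + 64*0.01 + 78*0.03 + 13.2*0.05 + 20.8*0.02
  = 3.200 + 0.640 + 2.340 + 0.660 + 0.416 = 7.256 sq m sabins.
Target A₂ = 0.161·223.86/2.05 = 17.581 sabins (V = 223.86 m³).
Shortfall: 17.581 − 7.256 = 10.3 sabins.

10.3 sabins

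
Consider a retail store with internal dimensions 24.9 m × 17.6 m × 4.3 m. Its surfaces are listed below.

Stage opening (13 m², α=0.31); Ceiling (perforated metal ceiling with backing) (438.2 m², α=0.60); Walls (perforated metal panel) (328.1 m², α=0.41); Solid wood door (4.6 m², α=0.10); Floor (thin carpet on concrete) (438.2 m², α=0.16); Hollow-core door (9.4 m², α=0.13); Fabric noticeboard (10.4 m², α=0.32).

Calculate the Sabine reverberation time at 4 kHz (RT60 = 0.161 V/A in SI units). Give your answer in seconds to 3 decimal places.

A = Σ Sᵢαᵢ = 13·0.31 + 438.2·0.60 + 328.1·0.41 + 4.6·0.10 + 438.2·0.16 + 9.4·0.13 + 10.4·0.32 = 476.593 sabins.
V = 24.9·17.6·4.3 = 1884.432 m³.
T = 0.161 V/A = 0.161·1884.432/476.593 = 0.637 s.

0.637 s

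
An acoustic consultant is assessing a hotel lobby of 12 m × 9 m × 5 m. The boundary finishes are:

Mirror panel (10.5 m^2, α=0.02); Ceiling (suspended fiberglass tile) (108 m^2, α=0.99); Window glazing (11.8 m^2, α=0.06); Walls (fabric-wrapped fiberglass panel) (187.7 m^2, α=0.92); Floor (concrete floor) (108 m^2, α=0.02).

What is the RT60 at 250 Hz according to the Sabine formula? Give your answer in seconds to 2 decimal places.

A = Σ Sᵢαᵢ = 10.5·0.02 + 108·0.99 + 11.8·0.06 + 187.7·0.92 + 108·0.02 = 282.682 sabins.
V = 12·9·5 = 540 m³.
Sabine: RT60 = 0.161 × 540 / 282.682 = 0.31 s.

0.31 s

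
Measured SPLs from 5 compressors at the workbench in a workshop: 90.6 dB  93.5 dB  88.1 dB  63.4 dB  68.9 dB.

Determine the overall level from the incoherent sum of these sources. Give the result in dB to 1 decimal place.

96.1 dB

Sum in the linear (power) domain: Σ 10^(Lᵢ/10) = 10^(90.6/10) + 10^(93.5/10) + 10^(88.1/10) + 10^(63.4/10) + 10^(68.9/10) = 4.042e+09.
Combined level = 10 log₁₀(4.042e+09) = 96.1 dB.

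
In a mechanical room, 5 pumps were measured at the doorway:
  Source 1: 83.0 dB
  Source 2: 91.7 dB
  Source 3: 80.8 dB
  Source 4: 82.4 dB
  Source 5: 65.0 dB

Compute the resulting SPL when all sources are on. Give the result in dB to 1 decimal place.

Sum in the linear (power) domain: Σ 10^(Lᵢ/10) = 10^(83.0/10) + 10^(91.7/10) + 10^(80.8/10) + 10^(82.4/10) + 10^(65.0/10) = 1.976e+09.
Combined level = 10 log₁₀(1.976e+09) = 93.0 dB.

93.0 dB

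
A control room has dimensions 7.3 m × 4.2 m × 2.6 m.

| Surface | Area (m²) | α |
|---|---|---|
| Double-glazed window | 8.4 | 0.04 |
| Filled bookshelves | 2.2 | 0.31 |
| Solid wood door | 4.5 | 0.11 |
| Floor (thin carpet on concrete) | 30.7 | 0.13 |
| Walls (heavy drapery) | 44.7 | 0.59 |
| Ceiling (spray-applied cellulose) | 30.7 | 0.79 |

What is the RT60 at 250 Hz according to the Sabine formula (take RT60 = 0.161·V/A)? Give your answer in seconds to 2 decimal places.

0.23 s

A = Σ Sᵢαᵢ = 8.4*0.04 + 2.2*0.31 + 4.5*0.11 + 30.7*0.13 + 44.7*0.59 + 30.7*0.79 = 56.130 sabins.
V = 7.3·4.2·2.6 = 79.716 m³.
Sabine: RT60 = 0.161 × 79.716 / 56.130 = 0.23 s.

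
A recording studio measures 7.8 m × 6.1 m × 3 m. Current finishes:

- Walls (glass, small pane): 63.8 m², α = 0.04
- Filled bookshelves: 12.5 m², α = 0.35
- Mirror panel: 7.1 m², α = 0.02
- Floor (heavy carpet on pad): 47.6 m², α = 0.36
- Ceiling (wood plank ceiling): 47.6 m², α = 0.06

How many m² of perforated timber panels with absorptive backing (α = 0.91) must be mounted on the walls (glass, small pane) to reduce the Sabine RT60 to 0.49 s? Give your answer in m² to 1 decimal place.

22.8

Summing Sᵢαᵢ: 2.552 + 4.375 + 0.142 + 17.136 + 2.856 → A₁ = 27.061 sabins.
Required A₂ = 0.161·142.74/0.49 = 46.900 sabins.
ΔA needed = 46.900 − 27.061 = 19.839 sabins.
Each m² of panel replacing the walls (glass, small pane) adds (0.91 − 0.04) = 0.87 sabins.
Area = ΔA/Δα = 19.839/0.87 = 22.8 m².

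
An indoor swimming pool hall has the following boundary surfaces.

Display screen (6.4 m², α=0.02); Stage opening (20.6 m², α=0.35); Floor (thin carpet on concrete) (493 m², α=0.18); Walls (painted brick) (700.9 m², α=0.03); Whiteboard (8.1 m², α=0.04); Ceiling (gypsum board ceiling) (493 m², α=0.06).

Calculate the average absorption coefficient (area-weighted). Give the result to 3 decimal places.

S = Σ Sᵢ = 6.4 + 20.6 + 493 + 700.9 + 8.1 + 493 = 1722.0 m².
A = 6.4×0.02 + 20.6×0.35 + 493×0.18 + 700.9×0.03 + 8.1×0.04 + 493×0.06 = 147.009 sabins.
ᾱ = 147.009 / 1722.0 = 0.085.

0.085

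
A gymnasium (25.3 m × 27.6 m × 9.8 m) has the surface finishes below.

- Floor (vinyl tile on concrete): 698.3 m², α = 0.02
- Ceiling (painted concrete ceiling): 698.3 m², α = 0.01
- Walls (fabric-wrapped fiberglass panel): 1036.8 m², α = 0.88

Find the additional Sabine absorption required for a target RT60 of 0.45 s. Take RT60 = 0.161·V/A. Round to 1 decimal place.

1515.0 sabins

Total absorption A₁ = 698.3·0.02 + 698.3·0.01 + 1036.8·0.88
  = 13.966 + 6.983 + 912.384 = 933.333 m² sabins.
V = 6843.144 m³. Required absorption A₂ = 0.161 × 6843.144 / 0.45 = 2448.325 sabins.
ΔA = A₂ − A₁ = 2448.325 − 933.333 = 1515.0 sabins.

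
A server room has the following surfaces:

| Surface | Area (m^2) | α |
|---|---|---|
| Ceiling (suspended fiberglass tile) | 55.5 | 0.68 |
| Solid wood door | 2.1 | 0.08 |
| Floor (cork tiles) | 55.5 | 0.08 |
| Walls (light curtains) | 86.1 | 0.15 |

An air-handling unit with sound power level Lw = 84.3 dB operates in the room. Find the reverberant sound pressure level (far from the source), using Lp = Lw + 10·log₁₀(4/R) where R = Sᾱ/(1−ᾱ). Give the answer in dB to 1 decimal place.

Σ(Sᵢαᵢ) = 55.5·0.68 + 2.1·0.08 + 55.5·0.08 + 86.1·0.15 = 55.263; total area S = 199.2 m^2.
ᾱ = 0.2774, so room constant R = A/(1−ᾱ) = 76.478 m^2.
Lp = Lw + 10 log₁₀(4/R) = 84.3 -12.81 = 71.5 dB.

71.5 dB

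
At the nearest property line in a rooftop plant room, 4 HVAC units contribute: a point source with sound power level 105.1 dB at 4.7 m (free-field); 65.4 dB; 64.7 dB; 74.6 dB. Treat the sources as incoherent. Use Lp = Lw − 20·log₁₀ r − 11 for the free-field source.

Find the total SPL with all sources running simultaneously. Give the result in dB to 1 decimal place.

81.8 dB

Source at 4.7 m: Lp = 105.1 − 20·log₁₀(4.7) − 11 = 80.7 dB.
Sum in the linear (power) domain: Σ 10^(Lᵢ/10) = 10^(80.7/10) + 10^(65.4/10) + 10^(64.7/10) + 10^(74.6/10) = 1.527e+08.
Back to dB: 10·log₁₀ Σ = 81.8 dB.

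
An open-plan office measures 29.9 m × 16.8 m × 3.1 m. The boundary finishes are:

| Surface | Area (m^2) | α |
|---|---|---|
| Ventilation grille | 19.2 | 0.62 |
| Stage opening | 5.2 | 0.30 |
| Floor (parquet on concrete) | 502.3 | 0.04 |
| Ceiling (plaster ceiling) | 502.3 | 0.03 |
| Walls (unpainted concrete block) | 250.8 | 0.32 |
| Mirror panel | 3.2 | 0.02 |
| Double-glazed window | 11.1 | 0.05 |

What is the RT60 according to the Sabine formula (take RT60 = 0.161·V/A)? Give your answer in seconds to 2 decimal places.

1.94 seconds

Summing Sᵢαᵢ: 11.904 + 1.560 + 20.092 + 15.069 + 80.256 + 0.064 + 0.555 → A = 129.500 sabins.
Volume V = 29.9 × 16.8 × 3.1 = 1557.192 m³.
RT60 = 0.161 · V / A = 0.161 × 1557.192 / 129.500 = 1.94 s.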